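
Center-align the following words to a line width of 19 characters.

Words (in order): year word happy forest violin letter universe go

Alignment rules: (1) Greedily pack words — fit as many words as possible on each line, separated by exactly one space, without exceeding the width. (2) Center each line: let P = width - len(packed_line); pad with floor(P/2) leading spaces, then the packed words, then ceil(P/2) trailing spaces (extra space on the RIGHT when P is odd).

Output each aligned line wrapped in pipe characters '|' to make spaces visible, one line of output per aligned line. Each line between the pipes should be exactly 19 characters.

Answer: |  year word happy  |
|   forest violin   |
|letter universe go |

Derivation:
Line 1: ['year', 'word', 'happy'] (min_width=15, slack=4)
Line 2: ['forest', 'violin'] (min_width=13, slack=6)
Line 3: ['letter', 'universe', 'go'] (min_width=18, slack=1)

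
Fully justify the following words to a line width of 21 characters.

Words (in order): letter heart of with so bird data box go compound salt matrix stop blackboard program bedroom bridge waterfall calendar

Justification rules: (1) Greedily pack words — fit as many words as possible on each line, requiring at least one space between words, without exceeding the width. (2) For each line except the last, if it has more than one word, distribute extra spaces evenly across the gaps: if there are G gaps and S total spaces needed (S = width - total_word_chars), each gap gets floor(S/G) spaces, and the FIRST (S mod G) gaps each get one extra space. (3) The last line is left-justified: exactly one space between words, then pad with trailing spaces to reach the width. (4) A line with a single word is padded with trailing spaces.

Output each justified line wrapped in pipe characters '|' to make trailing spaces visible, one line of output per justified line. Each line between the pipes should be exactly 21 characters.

Line 1: ['letter', 'heart', 'of', 'with'] (min_width=20, slack=1)
Line 2: ['so', 'bird', 'data', 'box', 'go'] (min_width=19, slack=2)
Line 3: ['compound', 'salt', 'matrix'] (min_width=20, slack=1)
Line 4: ['stop', 'blackboard'] (min_width=15, slack=6)
Line 5: ['program', 'bedroom'] (min_width=15, slack=6)
Line 6: ['bridge', 'waterfall'] (min_width=16, slack=5)
Line 7: ['calendar'] (min_width=8, slack=13)

Answer: |letter  heart of with|
|so  bird  data box go|
|compound  salt matrix|
|stop       blackboard|
|program       bedroom|
|bridge      waterfall|
|calendar             |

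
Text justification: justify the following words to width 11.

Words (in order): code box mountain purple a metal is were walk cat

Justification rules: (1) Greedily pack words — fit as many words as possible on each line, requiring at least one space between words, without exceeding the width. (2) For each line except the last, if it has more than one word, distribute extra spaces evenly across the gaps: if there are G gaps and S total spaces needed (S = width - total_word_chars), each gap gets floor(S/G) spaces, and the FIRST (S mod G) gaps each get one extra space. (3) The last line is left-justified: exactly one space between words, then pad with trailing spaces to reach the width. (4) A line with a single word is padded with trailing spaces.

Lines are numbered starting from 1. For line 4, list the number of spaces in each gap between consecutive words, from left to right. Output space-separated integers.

Answer: 4

Derivation:
Line 1: ['code', 'box'] (min_width=8, slack=3)
Line 2: ['mountain'] (min_width=8, slack=3)
Line 3: ['purple', 'a'] (min_width=8, slack=3)
Line 4: ['metal', 'is'] (min_width=8, slack=3)
Line 5: ['were', 'walk'] (min_width=9, slack=2)
Line 6: ['cat'] (min_width=3, slack=8)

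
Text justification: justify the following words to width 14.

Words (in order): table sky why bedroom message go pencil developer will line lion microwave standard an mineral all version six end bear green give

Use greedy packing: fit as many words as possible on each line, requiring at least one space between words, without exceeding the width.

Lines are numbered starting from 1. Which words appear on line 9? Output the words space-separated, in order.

Line 1: ['table', 'sky', 'why'] (min_width=13, slack=1)
Line 2: ['bedroom'] (min_width=7, slack=7)
Line 3: ['message', 'go'] (min_width=10, slack=4)
Line 4: ['pencil'] (min_width=6, slack=8)
Line 5: ['developer', 'will'] (min_width=14, slack=0)
Line 6: ['line', 'lion'] (min_width=9, slack=5)
Line 7: ['microwave'] (min_width=9, slack=5)
Line 8: ['standard', 'an'] (min_width=11, slack=3)
Line 9: ['mineral', 'all'] (min_width=11, slack=3)
Line 10: ['version', 'six'] (min_width=11, slack=3)
Line 11: ['end', 'bear', 'green'] (min_width=14, slack=0)
Line 12: ['give'] (min_width=4, slack=10)

Answer: mineral all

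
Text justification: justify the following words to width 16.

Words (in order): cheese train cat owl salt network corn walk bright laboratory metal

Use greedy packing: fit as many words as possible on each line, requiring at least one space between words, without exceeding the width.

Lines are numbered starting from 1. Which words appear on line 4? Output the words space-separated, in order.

Answer: laboratory metal

Derivation:
Line 1: ['cheese', 'train', 'cat'] (min_width=16, slack=0)
Line 2: ['owl', 'salt', 'network'] (min_width=16, slack=0)
Line 3: ['corn', 'walk', 'bright'] (min_width=16, slack=0)
Line 4: ['laboratory', 'metal'] (min_width=16, slack=0)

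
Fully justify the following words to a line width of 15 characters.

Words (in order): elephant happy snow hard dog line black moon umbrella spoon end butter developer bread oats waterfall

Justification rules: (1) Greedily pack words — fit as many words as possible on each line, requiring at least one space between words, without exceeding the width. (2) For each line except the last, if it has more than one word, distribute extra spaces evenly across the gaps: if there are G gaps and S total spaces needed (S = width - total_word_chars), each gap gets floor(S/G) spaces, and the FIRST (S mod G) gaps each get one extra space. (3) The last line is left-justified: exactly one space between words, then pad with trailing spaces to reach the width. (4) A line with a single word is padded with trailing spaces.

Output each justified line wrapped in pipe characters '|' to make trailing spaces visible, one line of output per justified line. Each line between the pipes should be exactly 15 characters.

Answer: |elephant  happy|
|snow  hard  dog|
|line black moon|
|umbrella  spoon|
|end      butter|
|developer bread|
|oats waterfall |

Derivation:
Line 1: ['elephant', 'happy'] (min_width=14, slack=1)
Line 2: ['snow', 'hard', 'dog'] (min_width=13, slack=2)
Line 3: ['line', 'black', 'moon'] (min_width=15, slack=0)
Line 4: ['umbrella', 'spoon'] (min_width=14, slack=1)
Line 5: ['end', 'butter'] (min_width=10, slack=5)
Line 6: ['developer', 'bread'] (min_width=15, slack=0)
Line 7: ['oats', 'waterfall'] (min_width=14, slack=1)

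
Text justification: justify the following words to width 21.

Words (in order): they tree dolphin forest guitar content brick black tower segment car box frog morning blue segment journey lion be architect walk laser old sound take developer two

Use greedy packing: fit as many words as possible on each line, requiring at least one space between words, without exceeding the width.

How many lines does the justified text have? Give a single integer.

Line 1: ['they', 'tree', 'dolphin'] (min_width=17, slack=4)
Line 2: ['forest', 'guitar', 'content'] (min_width=21, slack=0)
Line 3: ['brick', 'black', 'tower'] (min_width=17, slack=4)
Line 4: ['segment', 'car', 'box', 'frog'] (min_width=20, slack=1)
Line 5: ['morning', 'blue', 'segment'] (min_width=20, slack=1)
Line 6: ['journey', 'lion', 'be'] (min_width=15, slack=6)
Line 7: ['architect', 'walk', 'laser'] (min_width=20, slack=1)
Line 8: ['old', 'sound', 'take'] (min_width=14, slack=7)
Line 9: ['developer', 'two'] (min_width=13, slack=8)
Total lines: 9

Answer: 9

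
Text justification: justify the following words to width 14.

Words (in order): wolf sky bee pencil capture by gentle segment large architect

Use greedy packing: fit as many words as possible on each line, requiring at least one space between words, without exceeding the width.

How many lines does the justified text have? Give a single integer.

Answer: 5

Derivation:
Line 1: ['wolf', 'sky', 'bee'] (min_width=12, slack=2)
Line 2: ['pencil', 'capture'] (min_width=14, slack=0)
Line 3: ['by', 'gentle'] (min_width=9, slack=5)
Line 4: ['segment', 'large'] (min_width=13, slack=1)
Line 5: ['architect'] (min_width=9, slack=5)
Total lines: 5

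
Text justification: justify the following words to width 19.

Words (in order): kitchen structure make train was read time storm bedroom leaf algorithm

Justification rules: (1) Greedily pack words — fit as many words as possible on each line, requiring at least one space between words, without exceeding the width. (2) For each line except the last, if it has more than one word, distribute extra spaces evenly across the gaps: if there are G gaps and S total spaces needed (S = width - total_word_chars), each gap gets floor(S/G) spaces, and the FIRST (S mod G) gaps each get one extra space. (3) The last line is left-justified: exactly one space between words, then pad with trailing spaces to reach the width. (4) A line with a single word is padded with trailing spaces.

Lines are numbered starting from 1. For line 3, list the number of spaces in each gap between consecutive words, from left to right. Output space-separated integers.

Answer: 2 1

Derivation:
Line 1: ['kitchen', 'structure'] (min_width=17, slack=2)
Line 2: ['make', 'train', 'was', 'read'] (min_width=19, slack=0)
Line 3: ['time', 'storm', 'bedroom'] (min_width=18, slack=1)
Line 4: ['leaf', 'algorithm'] (min_width=14, slack=5)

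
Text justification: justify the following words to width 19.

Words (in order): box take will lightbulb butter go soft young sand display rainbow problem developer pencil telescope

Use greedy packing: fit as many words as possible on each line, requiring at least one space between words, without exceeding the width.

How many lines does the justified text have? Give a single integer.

Answer: 6

Derivation:
Line 1: ['box', 'take', 'will'] (min_width=13, slack=6)
Line 2: ['lightbulb', 'butter', 'go'] (min_width=19, slack=0)
Line 3: ['soft', 'young', 'sand'] (min_width=15, slack=4)
Line 4: ['display', 'rainbow'] (min_width=15, slack=4)
Line 5: ['problem', 'developer'] (min_width=17, slack=2)
Line 6: ['pencil', 'telescope'] (min_width=16, slack=3)
Total lines: 6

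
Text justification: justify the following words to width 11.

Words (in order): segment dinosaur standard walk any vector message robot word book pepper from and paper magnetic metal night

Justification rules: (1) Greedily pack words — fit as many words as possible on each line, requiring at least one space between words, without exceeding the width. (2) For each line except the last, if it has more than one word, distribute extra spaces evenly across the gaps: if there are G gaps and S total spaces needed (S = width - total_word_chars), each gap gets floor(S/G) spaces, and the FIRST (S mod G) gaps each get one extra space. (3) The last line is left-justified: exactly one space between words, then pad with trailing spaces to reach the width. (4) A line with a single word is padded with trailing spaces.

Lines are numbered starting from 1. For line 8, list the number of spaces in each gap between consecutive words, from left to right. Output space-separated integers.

Line 1: ['segment'] (min_width=7, slack=4)
Line 2: ['dinosaur'] (min_width=8, slack=3)
Line 3: ['standard'] (min_width=8, slack=3)
Line 4: ['walk', 'any'] (min_width=8, slack=3)
Line 5: ['vector'] (min_width=6, slack=5)
Line 6: ['message'] (min_width=7, slack=4)
Line 7: ['robot', 'word'] (min_width=10, slack=1)
Line 8: ['book', 'pepper'] (min_width=11, slack=0)
Line 9: ['from', 'and'] (min_width=8, slack=3)
Line 10: ['paper'] (min_width=5, slack=6)
Line 11: ['magnetic'] (min_width=8, slack=3)
Line 12: ['metal', 'night'] (min_width=11, slack=0)

Answer: 1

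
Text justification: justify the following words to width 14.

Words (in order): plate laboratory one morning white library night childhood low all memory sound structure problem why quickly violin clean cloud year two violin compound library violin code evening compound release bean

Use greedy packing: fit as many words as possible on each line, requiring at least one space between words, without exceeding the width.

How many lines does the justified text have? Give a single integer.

Answer: 18

Derivation:
Line 1: ['plate'] (min_width=5, slack=9)
Line 2: ['laboratory', 'one'] (min_width=14, slack=0)
Line 3: ['morning', 'white'] (min_width=13, slack=1)
Line 4: ['library', 'night'] (min_width=13, slack=1)
Line 5: ['childhood', 'low'] (min_width=13, slack=1)
Line 6: ['all', 'memory'] (min_width=10, slack=4)
Line 7: ['sound'] (min_width=5, slack=9)
Line 8: ['structure'] (min_width=9, slack=5)
Line 9: ['problem', 'why'] (min_width=11, slack=3)
Line 10: ['quickly', 'violin'] (min_width=14, slack=0)
Line 11: ['clean', 'cloud'] (min_width=11, slack=3)
Line 12: ['year', 'two'] (min_width=8, slack=6)
Line 13: ['violin'] (min_width=6, slack=8)
Line 14: ['compound'] (min_width=8, slack=6)
Line 15: ['library', 'violin'] (min_width=14, slack=0)
Line 16: ['code', 'evening'] (min_width=12, slack=2)
Line 17: ['compound'] (min_width=8, slack=6)
Line 18: ['release', 'bean'] (min_width=12, slack=2)
Total lines: 18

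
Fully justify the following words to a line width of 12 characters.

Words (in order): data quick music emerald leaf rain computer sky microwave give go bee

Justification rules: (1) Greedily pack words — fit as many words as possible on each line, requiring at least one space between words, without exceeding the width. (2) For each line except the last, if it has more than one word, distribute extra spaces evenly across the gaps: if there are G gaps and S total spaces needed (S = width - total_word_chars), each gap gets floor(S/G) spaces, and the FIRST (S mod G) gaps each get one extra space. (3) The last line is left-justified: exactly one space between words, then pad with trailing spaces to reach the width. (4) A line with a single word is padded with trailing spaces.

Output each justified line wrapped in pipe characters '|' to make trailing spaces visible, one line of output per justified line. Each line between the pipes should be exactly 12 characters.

Answer: |data   quick|
|music       |
|emerald leaf|
|rain        |
|computer sky|
|microwave   |
|give go bee |

Derivation:
Line 1: ['data', 'quick'] (min_width=10, slack=2)
Line 2: ['music'] (min_width=5, slack=7)
Line 3: ['emerald', 'leaf'] (min_width=12, slack=0)
Line 4: ['rain'] (min_width=4, slack=8)
Line 5: ['computer', 'sky'] (min_width=12, slack=0)
Line 6: ['microwave'] (min_width=9, slack=3)
Line 7: ['give', 'go', 'bee'] (min_width=11, slack=1)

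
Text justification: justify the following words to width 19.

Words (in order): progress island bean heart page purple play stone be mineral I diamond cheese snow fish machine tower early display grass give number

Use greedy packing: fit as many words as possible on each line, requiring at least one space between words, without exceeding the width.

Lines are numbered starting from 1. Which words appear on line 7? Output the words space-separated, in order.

Line 1: ['progress', 'island'] (min_width=15, slack=4)
Line 2: ['bean', 'heart', 'page'] (min_width=15, slack=4)
Line 3: ['purple', 'play', 'stone'] (min_width=17, slack=2)
Line 4: ['be', 'mineral', 'I'] (min_width=12, slack=7)
Line 5: ['diamond', 'cheese', 'snow'] (min_width=19, slack=0)
Line 6: ['fish', 'machine', 'tower'] (min_width=18, slack=1)
Line 7: ['early', 'display', 'grass'] (min_width=19, slack=0)
Line 8: ['give', 'number'] (min_width=11, slack=8)

Answer: early display grass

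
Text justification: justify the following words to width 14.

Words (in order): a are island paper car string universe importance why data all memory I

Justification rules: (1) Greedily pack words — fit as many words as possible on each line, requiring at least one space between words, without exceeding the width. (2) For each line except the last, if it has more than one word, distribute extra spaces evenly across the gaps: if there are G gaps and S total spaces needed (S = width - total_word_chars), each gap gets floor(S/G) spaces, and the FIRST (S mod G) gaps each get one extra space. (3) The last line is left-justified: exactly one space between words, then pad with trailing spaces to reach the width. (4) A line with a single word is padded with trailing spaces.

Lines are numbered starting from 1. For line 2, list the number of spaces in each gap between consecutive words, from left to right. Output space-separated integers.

Line 1: ['a', 'are', 'island'] (min_width=12, slack=2)
Line 2: ['paper', 'car'] (min_width=9, slack=5)
Line 3: ['string'] (min_width=6, slack=8)
Line 4: ['universe'] (min_width=8, slack=6)
Line 5: ['importance', 'why'] (min_width=14, slack=0)
Line 6: ['data', 'all'] (min_width=8, slack=6)
Line 7: ['memory', 'I'] (min_width=8, slack=6)

Answer: 6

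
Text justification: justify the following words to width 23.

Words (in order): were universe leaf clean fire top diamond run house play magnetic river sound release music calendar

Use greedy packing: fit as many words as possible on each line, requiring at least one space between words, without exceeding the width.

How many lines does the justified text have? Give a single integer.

Line 1: ['were', 'universe', 'leaf'] (min_width=18, slack=5)
Line 2: ['clean', 'fire', 'top', 'diamond'] (min_width=22, slack=1)
Line 3: ['run', 'house', 'play', 'magnetic'] (min_width=23, slack=0)
Line 4: ['river', 'sound', 'release'] (min_width=19, slack=4)
Line 5: ['music', 'calendar'] (min_width=14, slack=9)
Total lines: 5

Answer: 5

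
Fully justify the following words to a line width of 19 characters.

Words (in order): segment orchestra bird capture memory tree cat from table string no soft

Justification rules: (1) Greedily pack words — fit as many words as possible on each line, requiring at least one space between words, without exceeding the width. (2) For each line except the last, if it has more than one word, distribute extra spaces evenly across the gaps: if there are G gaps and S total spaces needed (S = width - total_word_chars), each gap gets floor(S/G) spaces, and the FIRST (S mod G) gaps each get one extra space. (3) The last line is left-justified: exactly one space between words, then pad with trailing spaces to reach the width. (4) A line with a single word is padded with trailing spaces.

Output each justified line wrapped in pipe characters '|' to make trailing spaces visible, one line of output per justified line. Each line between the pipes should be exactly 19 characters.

Answer: |segment   orchestra|
|bird capture memory|
|tree cat from table|
|string no soft     |

Derivation:
Line 1: ['segment', 'orchestra'] (min_width=17, slack=2)
Line 2: ['bird', 'capture', 'memory'] (min_width=19, slack=0)
Line 3: ['tree', 'cat', 'from', 'table'] (min_width=19, slack=0)
Line 4: ['string', 'no', 'soft'] (min_width=14, slack=5)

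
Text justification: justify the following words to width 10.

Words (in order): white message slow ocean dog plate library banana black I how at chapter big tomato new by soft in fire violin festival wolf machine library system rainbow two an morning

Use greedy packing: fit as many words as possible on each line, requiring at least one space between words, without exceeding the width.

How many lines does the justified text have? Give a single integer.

Answer: 22

Derivation:
Line 1: ['white'] (min_width=5, slack=5)
Line 2: ['message'] (min_width=7, slack=3)
Line 3: ['slow', 'ocean'] (min_width=10, slack=0)
Line 4: ['dog', 'plate'] (min_width=9, slack=1)
Line 5: ['library'] (min_width=7, slack=3)
Line 6: ['banana'] (min_width=6, slack=4)
Line 7: ['black', 'I'] (min_width=7, slack=3)
Line 8: ['how', 'at'] (min_width=6, slack=4)
Line 9: ['chapter'] (min_width=7, slack=3)
Line 10: ['big', 'tomato'] (min_width=10, slack=0)
Line 11: ['new', 'by'] (min_width=6, slack=4)
Line 12: ['soft', 'in'] (min_width=7, slack=3)
Line 13: ['fire'] (min_width=4, slack=6)
Line 14: ['violin'] (min_width=6, slack=4)
Line 15: ['festival'] (min_width=8, slack=2)
Line 16: ['wolf'] (min_width=4, slack=6)
Line 17: ['machine'] (min_width=7, slack=3)
Line 18: ['library'] (min_width=7, slack=3)
Line 19: ['system'] (min_width=6, slack=4)
Line 20: ['rainbow'] (min_width=7, slack=3)
Line 21: ['two', 'an'] (min_width=6, slack=4)
Line 22: ['morning'] (min_width=7, slack=3)
Total lines: 22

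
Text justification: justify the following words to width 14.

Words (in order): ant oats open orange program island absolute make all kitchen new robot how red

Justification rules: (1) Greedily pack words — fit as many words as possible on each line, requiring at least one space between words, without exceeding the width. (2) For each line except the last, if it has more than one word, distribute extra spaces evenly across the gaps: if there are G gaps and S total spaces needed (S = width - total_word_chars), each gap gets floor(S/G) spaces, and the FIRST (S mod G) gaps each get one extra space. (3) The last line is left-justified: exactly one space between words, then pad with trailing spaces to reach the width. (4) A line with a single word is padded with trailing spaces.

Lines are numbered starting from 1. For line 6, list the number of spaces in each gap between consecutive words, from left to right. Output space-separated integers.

Line 1: ['ant', 'oats', 'open'] (min_width=13, slack=1)
Line 2: ['orange', 'program'] (min_width=14, slack=0)
Line 3: ['island'] (min_width=6, slack=8)
Line 4: ['absolute', 'make'] (min_width=13, slack=1)
Line 5: ['all', 'kitchen'] (min_width=11, slack=3)
Line 6: ['new', 'robot', 'how'] (min_width=13, slack=1)
Line 7: ['red'] (min_width=3, slack=11)

Answer: 2 1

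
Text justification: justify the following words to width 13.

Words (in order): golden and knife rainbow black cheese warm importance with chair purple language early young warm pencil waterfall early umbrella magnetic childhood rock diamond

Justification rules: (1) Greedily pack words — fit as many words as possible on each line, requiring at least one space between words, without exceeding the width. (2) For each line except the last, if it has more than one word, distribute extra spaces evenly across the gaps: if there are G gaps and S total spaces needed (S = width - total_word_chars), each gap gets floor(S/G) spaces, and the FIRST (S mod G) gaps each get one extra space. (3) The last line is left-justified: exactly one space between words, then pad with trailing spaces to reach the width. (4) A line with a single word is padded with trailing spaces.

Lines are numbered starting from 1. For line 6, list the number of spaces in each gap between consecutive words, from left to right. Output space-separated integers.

Answer: 4

Derivation:
Line 1: ['golden', 'and'] (min_width=10, slack=3)
Line 2: ['knife', 'rainbow'] (min_width=13, slack=0)
Line 3: ['black', 'cheese'] (min_width=12, slack=1)
Line 4: ['warm'] (min_width=4, slack=9)
Line 5: ['importance'] (min_width=10, slack=3)
Line 6: ['with', 'chair'] (min_width=10, slack=3)
Line 7: ['purple'] (min_width=6, slack=7)
Line 8: ['language'] (min_width=8, slack=5)
Line 9: ['early', 'young'] (min_width=11, slack=2)
Line 10: ['warm', 'pencil'] (min_width=11, slack=2)
Line 11: ['waterfall'] (min_width=9, slack=4)
Line 12: ['early'] (min_width=5, slack=8)
Line 13: ['umbrella'] (min_width=8, slack=5)
Line 14: ['magnetic'] (min_width=8, slack=5)
Line 15: ['childhood'] (min_width=9, slack=4)
Line 16: ['rock', 'diamond'] (min_width=12, slack=1)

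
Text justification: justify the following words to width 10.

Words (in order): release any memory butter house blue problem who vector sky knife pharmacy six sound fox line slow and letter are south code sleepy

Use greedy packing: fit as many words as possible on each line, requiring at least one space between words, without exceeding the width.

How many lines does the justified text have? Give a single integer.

Answer: 14

Derivation:
Line 1: ['release'] (min_width=7, slack=3)
Line 2: ['any', 'memory'] (min_width=10, slack=0)
Line 3: ['butter'] (min_width=6, slack=4)
Line 4: ['house', 'blue'] (min_width=10, slack=0)
Line 5: ['problem'] (min_width=7, slack=3)
Line 6: ['who', 'vector'] (min_width=10, slack=0)
Line 7: ['sky', 'knife'] (min_width=9, slack=1)
Line 8: ['pharmacy'] (min_width=8, slack=2)
Line 9: ['six', 'sound'] (min_width=9, slack=1)
Line 10: ['fox', 'line'] (min_width=8, slack=2)
Line 11: ['slow', 'and'] (min_width=8, slack=2)
Line 12: ['letter', 'are'] (min_width=10, slack=0)
Line 13: ['south', 'code'] (min_width=10, slack=0)
Line 14: ['sleepy'] (min_width=6, slack=4)
Total lines: 14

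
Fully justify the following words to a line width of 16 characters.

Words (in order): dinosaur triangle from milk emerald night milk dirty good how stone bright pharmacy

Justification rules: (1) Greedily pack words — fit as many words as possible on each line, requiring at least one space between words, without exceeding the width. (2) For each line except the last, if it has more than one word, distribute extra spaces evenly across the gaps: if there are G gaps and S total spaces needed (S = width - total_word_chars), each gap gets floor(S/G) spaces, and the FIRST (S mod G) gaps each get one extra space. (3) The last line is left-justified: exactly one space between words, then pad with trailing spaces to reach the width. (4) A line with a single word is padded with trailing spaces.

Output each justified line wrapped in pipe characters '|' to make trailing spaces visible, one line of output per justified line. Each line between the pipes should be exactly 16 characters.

Line 1: ['dinosaur'] (min_width=8, slack=8)
Line 2: ['triangle', 'from'] (min_width=13, slack=3)
Line 3: ['milk', 'emerald'] (min_width=12, slack=4)
Line 4: ['night', 'milk', 'dirty'] (min_width=16, slack=0)
Line 5: ['good', 'how', 'stone'] (min_width=14, slack=2)
Line 6: ['bright', 'pharmacy'] (min_width=15, slack=1)

Answer: |dinosaur        |
|triangle    from|
|milk     emerald|
|night milk dirty|
|good  how  stone|
|bright pharmacy |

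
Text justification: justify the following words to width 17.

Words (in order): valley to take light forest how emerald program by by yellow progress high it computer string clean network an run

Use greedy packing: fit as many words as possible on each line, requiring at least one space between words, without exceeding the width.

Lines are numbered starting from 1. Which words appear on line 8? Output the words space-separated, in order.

Line 1: ['valley', 'to', 'take'] (min_width=14, slack=3)
Line 2: ['light', 'forest', 'how'] (min_width=16, slack=1)
Line 3: ['emerald', 'program'] (min_width=15, slack=2)
Line 4: ['by', 'by', 'yellow'] (min_width=12, slack=5)
Line 5: ['progress', 'high', 'it'] (min_width=16, slack=1)
Line 6: ['computer', 'string'] (min_width=15, slack=2)
Line 7: ['clean', 'network', 'an'] (min_width=16, slack=1)
Line 8: ['run'] (min_width=3, slack=14)

Answer: run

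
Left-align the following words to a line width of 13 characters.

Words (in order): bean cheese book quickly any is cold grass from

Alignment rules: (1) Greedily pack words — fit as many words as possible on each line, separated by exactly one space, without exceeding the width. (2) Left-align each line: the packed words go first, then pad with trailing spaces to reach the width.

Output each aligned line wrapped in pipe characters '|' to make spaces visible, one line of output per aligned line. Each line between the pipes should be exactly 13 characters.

Answer: |bean cheese  |
|book quickly |
|any is cold  |
|grass from   |

Derivation:
Line 1: ['bean', 'cheese'] (min_width=11, slack=2)
Line 2: ['book', 'quickly'] (min_width=12, slack=1)
Line 3: ['any', 'is', 'cold'] (min_width=11, slack=2)
Line 4: ['grass', 'from'] (min_width=10, slack=3)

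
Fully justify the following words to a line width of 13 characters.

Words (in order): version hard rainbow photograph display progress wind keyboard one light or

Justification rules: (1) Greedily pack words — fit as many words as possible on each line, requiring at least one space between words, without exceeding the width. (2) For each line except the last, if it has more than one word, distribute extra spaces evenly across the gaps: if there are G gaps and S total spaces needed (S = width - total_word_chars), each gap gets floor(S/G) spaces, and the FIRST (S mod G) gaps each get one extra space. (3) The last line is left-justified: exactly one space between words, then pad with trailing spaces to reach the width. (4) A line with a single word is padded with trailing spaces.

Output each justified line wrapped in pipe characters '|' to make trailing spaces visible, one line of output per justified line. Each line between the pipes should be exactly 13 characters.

Line 1: ['version', 'hard'] (min_width=12, slack=1)
Line 2: ['rainbow'] (min_width=7, slack=6)
Line 3: ['photograph'] (min_width=10, slack=3)
Line 4: ['display'] (min_width=7, slack=6)
Line 5: ['progress', 'wind'] (min_width=13, slack=0)
Line 6: ['keyboard', 'one'] (min_width=12, slack=1)
Line 7: ['light', 'or'] (min_width=8, slack=5)

Answer: |version  hard|
|rainbow      |
|photograph   |
|display      |
|progress wind|
|keyboard  one|
|light or     |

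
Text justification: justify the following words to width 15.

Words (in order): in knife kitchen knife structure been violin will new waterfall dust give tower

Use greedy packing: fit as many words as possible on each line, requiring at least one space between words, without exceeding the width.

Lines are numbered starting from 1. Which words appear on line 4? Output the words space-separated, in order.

Answer: violin will new

Derivation:
Line 1: ['in', 'knife'] (min_width=8, slack=7)
Line 2: ['kitchen', 'knife'] (min_width=13, slack=2)
Line 3: ['structure', 'been'] (min_width=14, slack=1)
Line 4: ['violin', 'will', 'new'] (min_width=15, slack=0)
Line 5: ['waterfall', 'dust'] (min_width=14, slack=1)
Line 6: ['give', 'tower'] (min_width=10, slack=5)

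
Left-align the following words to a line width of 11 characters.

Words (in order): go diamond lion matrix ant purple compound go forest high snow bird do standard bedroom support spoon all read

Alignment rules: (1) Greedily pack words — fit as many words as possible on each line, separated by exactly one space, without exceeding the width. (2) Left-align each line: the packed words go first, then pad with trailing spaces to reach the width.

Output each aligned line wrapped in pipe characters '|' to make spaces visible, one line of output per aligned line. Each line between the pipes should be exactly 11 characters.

Line 1: ['go', 'diamond'] (min_width=10, slack=1)
Line 2: ['lion', 'matrix'] (min_width=11, slack=0)
Line 3: ['ant', 'purple'] (min_width=10, slack=1)
Line 4: ['compound', 'go'] (min_width=11, slack=0)
Line 5: ['forest', 'high'] (min_width=11, slack=0)
Line 6: ['snow', 'bird'] (min_width=9, slack=2)
Line 7: ['do', 'standard'] (min_width=11, slack=0)
Line 8: ['bedroom'] (min_width=7, slack=4)
Line 9: ['support'] (min_width=7, slack=4)
Line 10: ['spoon', 'all'] (min_width=9, slack=2)
Line 11: ['read'] (min_width=4, slack=7)

Answer: |go diamond |
|lion matrix|
|ant purple |
|compound go|
|forest high|
|snow bird  |
|do standard|
|bedroom    |
|support    |
|spoon all  |
|read       |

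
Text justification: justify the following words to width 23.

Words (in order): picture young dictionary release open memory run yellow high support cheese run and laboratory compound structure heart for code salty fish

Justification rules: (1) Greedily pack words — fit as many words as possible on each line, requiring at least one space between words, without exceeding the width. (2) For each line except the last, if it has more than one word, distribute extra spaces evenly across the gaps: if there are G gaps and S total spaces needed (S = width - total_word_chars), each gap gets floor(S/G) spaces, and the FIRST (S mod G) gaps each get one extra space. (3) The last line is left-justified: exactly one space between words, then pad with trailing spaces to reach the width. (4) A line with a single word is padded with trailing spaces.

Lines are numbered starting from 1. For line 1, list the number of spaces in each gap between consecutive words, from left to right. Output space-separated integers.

Answer: 11

Derivation:
Line 1: ['picture', 'young'] (min_width=13, slack=10)
Line 2: ['dictionary', 'release', 'open'] (min_width=23, slack=0)
Line 3: ['memory', 'run', 'yellow', 'high'] (min_width=22, slack=1)
Line 4: ['support', 'cheese', 'run', 'and'] (min_width=22, slack=1)
Line 5: ['laboratory', 'compound'] (min_width=19, slack=4)
Line 6: ['structure', 'heart', 'for'] (min_width=19, slack=4)
Line 7: ['code', 'salty', 'fish'] (min_width=15, slack=8)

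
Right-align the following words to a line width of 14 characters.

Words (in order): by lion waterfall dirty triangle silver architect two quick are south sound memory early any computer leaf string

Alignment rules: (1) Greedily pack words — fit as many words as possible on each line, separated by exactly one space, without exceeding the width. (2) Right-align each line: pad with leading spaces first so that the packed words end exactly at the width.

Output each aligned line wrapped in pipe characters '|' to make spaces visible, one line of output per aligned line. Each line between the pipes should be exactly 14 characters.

Line 1: ['by', 'lion'] (min_width=7, slack=7)
Line 2: ['waterfall'] (min_width=9, slack=5)
Line 3: ['dirty', 'triangle'] (min_width=14, slack=0)
Line 4: ['silver'] (min_width=6, slack=8)
Line 5: ['architect', 'two'] (min_width=13, slack=1)
Line 6: ['quick', 'are'] (min_width=9, slack=5)
Line 7: ['south', 'sound'] (min_width=11, slack=3)
Line 8: ['memory', 'early'] (min_width=12, slack=2)
Line 9: ['any', 'computer'] (min_width=12, slack=2)
Line 10: ['leaf', 'string'] (min_width=11, slack=3)

Answer: |       by lion|
|     waterfall|
|dirty triangle|
|        silver|
| architect two|
|     quick are|
|   south sound|
|  memory early|
|  any computer|
|   leaf string|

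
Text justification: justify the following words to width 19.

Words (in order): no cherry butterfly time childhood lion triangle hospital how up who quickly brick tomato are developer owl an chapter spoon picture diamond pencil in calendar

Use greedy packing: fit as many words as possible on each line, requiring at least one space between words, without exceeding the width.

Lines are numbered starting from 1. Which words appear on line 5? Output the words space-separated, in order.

Answer: brick tomato are

Derivation:
Line 1: ['no', 'cherry', 'butterfly'] (min_width=19, slack=0)
Line 2: ['time', 'childhood', 'lion'] (min_width=19, slack=0)
Line 3: ['triangle', 'hospital'] (min_width=17, slack=2)
Line 4: ['how', 'up', 'who', 'quickly'] (min_width=18, slack=1)
Line 5: ['brick', 'tomato', 'are'] (min_width=16, slack=3)
Line 6: ['developer', 'owl', 'an'] (min_width=16, slack=3)
Line 7: ['chapter', 'spoon'] (min_width=13, slack=6)
Line 8: ['picture', 'diamond'] (min_width=15, slack=4)
Line 9: ['pencil', 'in', 'calendar'] (min_width=18, slack=1)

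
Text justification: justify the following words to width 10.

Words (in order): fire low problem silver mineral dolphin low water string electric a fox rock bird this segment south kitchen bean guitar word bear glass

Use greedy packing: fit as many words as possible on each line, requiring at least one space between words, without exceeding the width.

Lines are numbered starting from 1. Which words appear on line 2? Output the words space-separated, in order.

Line 1: ['fire', 'low'] (min_width=8, slack=2)
Line 2: ['problem'] (min_width=7, slack=3)
Line 3: ['silver'] (min_width=6, slack=4)
Line 4: ['mineral'] (min_width=7, slack=3)
Line 5: ['dolphin'] (min_width=7, slack=3)
Line 6: ['low', 'water'] (min_width=9, slack=1)
Line 7: ['string'] (min_width=6, slack=4)
Line 8: ['electric', 'a'] (min_width=10, slack=0)
Line 9: ['fox', 'rock'] (min_width=8, slack=2)
Line 10: ['bird', 'this'] (min_width=9, slack=1)
Line 11: ['segment'] (min_width=7, slack=3)
Line 12: ['south'] (min_width=5, slack=5)
Line 13: ['kitchen'] (min_width=7, slack=3)
Line 14: ['bean'] (min_width=4, slack=6)
Line 15: ['guitar'] (min_width=6, slack=4)
Line 16: ['word', 'bear'] (min_width=9, slack=1)
Line 17: ['glass'] (min_width=5, slack=5)

Answer: problem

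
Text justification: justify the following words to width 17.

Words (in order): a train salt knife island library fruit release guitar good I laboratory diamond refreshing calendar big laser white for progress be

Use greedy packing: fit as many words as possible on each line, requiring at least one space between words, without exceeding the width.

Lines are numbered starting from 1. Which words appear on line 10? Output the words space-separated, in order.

Answer: progress be

Derivation:
Line 1: ['a', 'train', 'salt'] (min_width=12, slack=5)
Line 2: ['knife', 'island'] (min_width=12, slack=5)
Line 3: ['library', 'fruit'] (min_width=13, slack=4)
Line 4: ['release', 'guitar'] (min_width=14, slack=3)
Line 5: ['good', 'I', 'laboratory'] (min_width=17, slack=0)
Line 6: ['diamond'] (min_width=7, slack=10)
Line 7: ['refreshing'] (min_width=10, slack=7)
Line 8: ['calendar', 'big'] (min_width=12, slack=5)
Line 9: ['laser', 'white', 'for'] (min_width=15, slack=2)
Line 10: ['progress', 'be'] (min_width=11, slack=6)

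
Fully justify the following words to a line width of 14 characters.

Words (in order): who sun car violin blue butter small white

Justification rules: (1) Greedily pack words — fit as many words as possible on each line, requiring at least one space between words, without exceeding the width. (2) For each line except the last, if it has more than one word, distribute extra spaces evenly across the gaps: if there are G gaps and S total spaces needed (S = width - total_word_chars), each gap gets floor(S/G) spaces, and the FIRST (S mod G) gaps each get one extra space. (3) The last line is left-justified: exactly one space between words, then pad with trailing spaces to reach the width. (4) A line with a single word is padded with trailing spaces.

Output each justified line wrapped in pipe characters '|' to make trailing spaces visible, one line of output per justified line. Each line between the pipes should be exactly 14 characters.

Line 1: ['who', 'sun', 'car'] (min_width=11, slack=3)
Line 2: ['violin', 'blue'] (min_width=11, slack=3)
Line 3: ['butter', 'small'] (min_width=12, slack=2)
Line 4: ['white'] (min_width=5, slack=9)

Answer: |who   sun  car|
|violin    blue|
|butter   small|
|white         |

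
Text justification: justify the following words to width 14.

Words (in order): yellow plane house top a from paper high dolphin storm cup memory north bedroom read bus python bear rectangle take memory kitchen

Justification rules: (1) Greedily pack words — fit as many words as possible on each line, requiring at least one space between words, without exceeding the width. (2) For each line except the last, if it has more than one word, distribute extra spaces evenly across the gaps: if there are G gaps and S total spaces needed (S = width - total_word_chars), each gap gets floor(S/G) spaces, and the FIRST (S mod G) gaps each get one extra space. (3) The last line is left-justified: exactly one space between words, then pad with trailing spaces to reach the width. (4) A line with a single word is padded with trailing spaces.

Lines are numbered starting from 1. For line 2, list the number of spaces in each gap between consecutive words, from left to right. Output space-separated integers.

Answer: 3 2

Derivation:
Line 1: ['yellow', 'plane'] (min_width=12, slack=2)
Line 2: ['house', 'top', 'a'] (min_width=11, slack=3)
Line 3: ['from', 'paper'] (min_width=10, slack=4)
Line 4: ['high', 'dolphin'] (min_width=12, slack=2)
Line 5: ['storm', 'cup'] (min_width=9, slack=5)
Line 6: ['memory', 'north'] (min_width=12, slack=2)
Line 7: ['bedroom', 'read'] (min_width=12, slack=2)
Line 8: ['bus', 'python'] (min_width=10, slack=4)
Line 9: ['bear', 'rectangle'] (min_width=14, slack=0)
Line 10: ['take', 'memory'] (min_width=11, slack=3)
Line 11: ['kitchen'] (min_width=7, slack=7)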